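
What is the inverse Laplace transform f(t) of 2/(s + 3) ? 2 * exp(-3 * t) 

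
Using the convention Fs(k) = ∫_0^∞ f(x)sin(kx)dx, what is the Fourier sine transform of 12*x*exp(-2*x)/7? 48*k/(7*(k^2 + 4)^2)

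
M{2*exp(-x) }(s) 2*gamma(s) 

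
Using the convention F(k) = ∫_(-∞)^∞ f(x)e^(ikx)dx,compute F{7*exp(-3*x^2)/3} 7*sqrt(3)*sqrt(pi)*exp(-k^2/12)/9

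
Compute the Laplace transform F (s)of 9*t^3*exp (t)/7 54/ (7*(s - 1)^4)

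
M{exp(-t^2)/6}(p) gamma(p/2)/12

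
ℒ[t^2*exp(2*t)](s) 2/(s - 2)^3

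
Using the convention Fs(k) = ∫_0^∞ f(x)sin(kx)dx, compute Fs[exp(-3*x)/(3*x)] atan(k/3)/3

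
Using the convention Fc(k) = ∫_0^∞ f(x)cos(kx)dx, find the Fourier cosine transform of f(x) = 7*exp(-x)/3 7/(3*(k^2 + 1))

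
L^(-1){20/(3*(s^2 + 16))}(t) 5*sin(4*t)/3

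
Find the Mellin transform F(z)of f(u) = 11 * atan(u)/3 -11 * pi * sec(pi * z/2)/(6 * z)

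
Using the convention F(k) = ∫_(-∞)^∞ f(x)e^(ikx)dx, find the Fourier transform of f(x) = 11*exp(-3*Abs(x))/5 66/(5*(k^2 + 9))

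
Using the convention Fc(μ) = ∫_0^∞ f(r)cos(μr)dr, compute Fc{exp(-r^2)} sqrt(pi)*exp(-μ^2/4)/2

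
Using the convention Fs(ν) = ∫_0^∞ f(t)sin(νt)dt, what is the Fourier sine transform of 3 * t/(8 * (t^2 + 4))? 3 * pi * exp(-2 * ν)/16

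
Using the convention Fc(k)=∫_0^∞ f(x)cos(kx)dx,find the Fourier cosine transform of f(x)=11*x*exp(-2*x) 11*(4 - k^2)/(k^2+4)^2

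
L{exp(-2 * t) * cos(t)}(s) (s + 2)/((s + 2)^2 + 1)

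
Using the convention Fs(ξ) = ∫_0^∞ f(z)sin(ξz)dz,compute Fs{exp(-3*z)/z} atan(ξ/3)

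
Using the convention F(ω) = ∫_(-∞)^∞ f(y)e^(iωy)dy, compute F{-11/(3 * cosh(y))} -11 * pi/(3 * cosh(pi * ω/2))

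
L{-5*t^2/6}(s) -5/(3*s^3)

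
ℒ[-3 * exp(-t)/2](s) -3/(2 * s + 2)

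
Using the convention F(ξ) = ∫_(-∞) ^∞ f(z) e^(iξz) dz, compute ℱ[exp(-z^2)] sqrt(pi) * exp(-ξ^2/4) 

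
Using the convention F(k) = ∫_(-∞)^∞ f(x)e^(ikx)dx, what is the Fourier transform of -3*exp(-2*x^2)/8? -3*sqrt(2)*sqrt(pi)*exp(-k^2/8)/16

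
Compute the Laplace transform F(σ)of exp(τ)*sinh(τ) 1/(σ*(σ - 2))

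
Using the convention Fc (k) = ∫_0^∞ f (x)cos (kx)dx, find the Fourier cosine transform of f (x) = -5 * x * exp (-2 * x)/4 5 * (k^2 - 4)/ (4 * (k^2 + 4)^2)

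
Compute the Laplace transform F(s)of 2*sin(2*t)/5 4/(5*(s^2 + 4))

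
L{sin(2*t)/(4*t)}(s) atan(2/s)/4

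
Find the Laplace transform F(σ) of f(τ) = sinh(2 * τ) 2/(σ^2-4) 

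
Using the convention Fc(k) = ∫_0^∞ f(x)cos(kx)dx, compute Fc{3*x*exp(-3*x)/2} 3*(9 - k^2)/(2*(k^2 + 9)^2)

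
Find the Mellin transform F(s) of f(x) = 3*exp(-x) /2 3*gamma(s) /2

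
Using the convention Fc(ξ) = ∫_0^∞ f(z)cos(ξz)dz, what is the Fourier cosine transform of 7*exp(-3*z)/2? 21/(2*(ξ^2 + 9))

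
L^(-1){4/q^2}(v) 4*v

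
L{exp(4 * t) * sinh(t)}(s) 1/((s - 4)^2-1)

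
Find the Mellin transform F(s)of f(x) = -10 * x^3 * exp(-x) -10 * gamma(s + 3)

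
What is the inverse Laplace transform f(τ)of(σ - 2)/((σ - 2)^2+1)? exp(2*τ)*cos(τ)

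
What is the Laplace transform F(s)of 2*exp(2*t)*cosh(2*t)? 2*(s - 2)/(s*(s - 4))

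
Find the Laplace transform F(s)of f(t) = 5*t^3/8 15/(4*s^4)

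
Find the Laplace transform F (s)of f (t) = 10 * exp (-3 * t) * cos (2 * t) 10 * (s + 3)/ ( (s + 3)^2 + 4)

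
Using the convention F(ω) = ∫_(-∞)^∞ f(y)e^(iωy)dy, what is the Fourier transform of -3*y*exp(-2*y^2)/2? -3*sqrt(2)*I*sqrt(pi)*ω*exp(-ω^2/8)/16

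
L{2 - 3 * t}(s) 2/s - 3/s^2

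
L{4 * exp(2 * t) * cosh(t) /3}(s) 4 * (s - 2) /(3 * ((s - 2) ^2-1) ) 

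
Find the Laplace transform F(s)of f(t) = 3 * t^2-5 6/s^3-5/s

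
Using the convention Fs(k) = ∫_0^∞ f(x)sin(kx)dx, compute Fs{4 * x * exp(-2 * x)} 16 * k/(k^2+4)^2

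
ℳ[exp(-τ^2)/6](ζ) gamma(ζ/2)/12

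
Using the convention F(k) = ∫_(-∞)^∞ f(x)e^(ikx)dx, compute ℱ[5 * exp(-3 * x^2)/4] 5 * sqrt(3) * sqrt(pi) * exp(-k^2/12)/12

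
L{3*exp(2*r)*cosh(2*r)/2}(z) 3*(z - 2)/(2*z*(z - 4))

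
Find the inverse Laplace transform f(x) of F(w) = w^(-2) x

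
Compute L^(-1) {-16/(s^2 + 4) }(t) -8*sin(2*t) 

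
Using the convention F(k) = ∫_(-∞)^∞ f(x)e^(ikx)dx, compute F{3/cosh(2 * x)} 3 * pi/(2 * cosh(pi * k/4))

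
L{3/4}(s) 3/(4 * s)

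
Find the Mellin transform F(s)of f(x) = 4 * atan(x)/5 -2 * pi * sec(pi * s/2)/(5 * s)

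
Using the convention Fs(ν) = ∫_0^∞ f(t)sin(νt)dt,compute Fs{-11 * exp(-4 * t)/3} -11 * ν/(3 * ν^2 + 48)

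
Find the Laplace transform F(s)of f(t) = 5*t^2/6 5/(3*s^3)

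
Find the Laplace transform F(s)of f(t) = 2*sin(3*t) 6/(s^2 + 9)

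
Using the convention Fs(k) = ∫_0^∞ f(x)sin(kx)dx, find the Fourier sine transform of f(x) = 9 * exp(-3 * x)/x 9 * atan(k/3)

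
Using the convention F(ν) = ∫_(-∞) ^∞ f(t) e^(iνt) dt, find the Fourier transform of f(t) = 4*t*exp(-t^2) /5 2*I*sqrt(pi)*ν*exp(-ν^2/4) /5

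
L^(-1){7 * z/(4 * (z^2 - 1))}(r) 7 * cosh(r)/4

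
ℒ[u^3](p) 6/p^4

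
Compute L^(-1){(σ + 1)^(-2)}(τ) τ*exp(-τ)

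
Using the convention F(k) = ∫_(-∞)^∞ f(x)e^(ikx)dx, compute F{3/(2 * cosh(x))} 3 * pi/(2 * cosh(pi * k/2))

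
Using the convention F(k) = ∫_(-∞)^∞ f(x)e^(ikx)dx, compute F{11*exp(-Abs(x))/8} 11/(4*(k^2 + 1))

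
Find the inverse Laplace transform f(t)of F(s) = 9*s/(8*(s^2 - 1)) 9*cosh(t)/8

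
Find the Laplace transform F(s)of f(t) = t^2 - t 2/s^3-1/s^2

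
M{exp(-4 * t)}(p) gamma(p)/4^p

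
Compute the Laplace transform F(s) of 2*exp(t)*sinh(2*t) 4/((s - 1) ^2 - 4) 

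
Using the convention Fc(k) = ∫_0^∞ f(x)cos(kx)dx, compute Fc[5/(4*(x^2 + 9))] 5*pi*exp(-3*k)/24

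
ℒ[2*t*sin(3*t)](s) 12*s/(s^2 + 9)^2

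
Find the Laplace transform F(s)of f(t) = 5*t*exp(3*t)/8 5/(8*(s - 3)^2)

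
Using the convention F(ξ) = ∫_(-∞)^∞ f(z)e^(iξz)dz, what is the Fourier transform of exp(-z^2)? sqrt(pi) * exp(-ξ^2/4)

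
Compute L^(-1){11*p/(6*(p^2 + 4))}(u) 11*cos(2*u)/6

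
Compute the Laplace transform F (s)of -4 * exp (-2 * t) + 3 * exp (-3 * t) 3/ (s + 3) - 4/ (s + 2)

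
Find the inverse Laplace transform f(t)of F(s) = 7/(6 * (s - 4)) 7 * exp(4 * t)/6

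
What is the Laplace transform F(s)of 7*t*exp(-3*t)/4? 7/(4*(s + 3)^2)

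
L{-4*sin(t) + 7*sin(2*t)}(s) 14/(s^2 + 4) - 4/(s^2 + 1)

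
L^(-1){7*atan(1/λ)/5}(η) 7*sin(η)/(5*η)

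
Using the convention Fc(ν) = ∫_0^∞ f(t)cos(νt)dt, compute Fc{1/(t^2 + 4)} pi * exp(-2 * ν)/4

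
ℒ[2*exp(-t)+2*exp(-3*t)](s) 2/(s+3)+2/(s+1) 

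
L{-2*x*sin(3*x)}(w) -12*w/(w^2 + 9)^2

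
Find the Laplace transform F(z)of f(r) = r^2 2/z^3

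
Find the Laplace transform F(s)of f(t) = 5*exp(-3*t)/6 5/(6*(s + 3))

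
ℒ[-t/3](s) -1/(3*s^2)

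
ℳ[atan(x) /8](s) -pi*sec(pi*s/2) /(16*s) 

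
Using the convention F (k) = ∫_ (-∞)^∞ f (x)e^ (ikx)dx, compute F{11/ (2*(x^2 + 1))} 11*pi*exp (-Abs (k))/2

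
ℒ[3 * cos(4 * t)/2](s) 3 * s/(2 * (s^2 + 16))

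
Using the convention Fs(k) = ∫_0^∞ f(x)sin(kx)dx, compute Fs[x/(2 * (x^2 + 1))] pi * exp(-k)/4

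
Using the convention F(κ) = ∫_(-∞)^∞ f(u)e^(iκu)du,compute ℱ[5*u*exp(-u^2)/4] 5*I*sqrt(pi)*κ*exp(-κ^2/4)/8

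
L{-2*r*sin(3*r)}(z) -12*z/(z^2 + 9)^2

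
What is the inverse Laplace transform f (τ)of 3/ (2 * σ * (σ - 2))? 3 * exp (τ) * sinh (τ)/2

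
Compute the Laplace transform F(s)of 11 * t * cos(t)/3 11 * (s^2 - 1)/(3 * (s^2 + 1)^2)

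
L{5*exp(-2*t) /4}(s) 5/(4*(s + 2) ) 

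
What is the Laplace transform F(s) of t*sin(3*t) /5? 6*s/(5*(s^2 + 9) ^2) 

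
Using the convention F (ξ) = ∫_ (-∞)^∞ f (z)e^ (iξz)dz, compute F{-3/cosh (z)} -3*pi/cosh (pi*ξ/2)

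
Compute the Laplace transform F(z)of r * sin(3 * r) 6 * z/(z^2 + 9)^2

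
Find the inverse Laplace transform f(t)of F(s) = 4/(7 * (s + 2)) 4 * exp(-2 * t)/7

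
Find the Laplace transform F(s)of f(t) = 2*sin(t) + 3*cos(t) 3*s/(s^2 + 1) + 2/(s^2 + 1)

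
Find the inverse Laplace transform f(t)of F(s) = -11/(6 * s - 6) -11 * exp(t)/6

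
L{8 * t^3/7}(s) 48/(7 * s^4)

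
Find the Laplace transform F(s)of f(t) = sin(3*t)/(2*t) atan(3/s)/2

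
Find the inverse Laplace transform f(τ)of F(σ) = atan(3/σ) sin(3*τ)/τ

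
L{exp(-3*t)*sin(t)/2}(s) 1/(2*((s + 3)^2 + 1))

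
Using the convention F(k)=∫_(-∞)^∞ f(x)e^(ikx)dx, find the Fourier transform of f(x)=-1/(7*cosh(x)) -pi/(7*cosh(pi*k/2))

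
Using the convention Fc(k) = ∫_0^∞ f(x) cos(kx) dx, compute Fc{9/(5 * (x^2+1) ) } 9 * pi * exp(-k) /10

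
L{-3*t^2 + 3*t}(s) 3/s^2-6/s^3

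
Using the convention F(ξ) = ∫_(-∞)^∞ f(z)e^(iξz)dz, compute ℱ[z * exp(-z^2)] I * sqrt(pi) * ξ * exp(-ξ^2/4)/2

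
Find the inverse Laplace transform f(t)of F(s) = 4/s 4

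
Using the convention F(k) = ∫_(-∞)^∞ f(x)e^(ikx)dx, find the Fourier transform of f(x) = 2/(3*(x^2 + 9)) 2*pi*exp(-3*Abs(k))/9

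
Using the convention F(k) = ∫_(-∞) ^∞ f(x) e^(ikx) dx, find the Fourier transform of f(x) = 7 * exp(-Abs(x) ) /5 14/(5 * (k^2 + 1) ) 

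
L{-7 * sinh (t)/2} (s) -7/ (2 * s^2 - 2)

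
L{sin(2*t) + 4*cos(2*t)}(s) 4*s/(s^2 + 4) + 2/(s^2 + 4)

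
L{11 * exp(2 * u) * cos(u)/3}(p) 11 * (p - 2)/(3 * ((p - 2)^2 + 1))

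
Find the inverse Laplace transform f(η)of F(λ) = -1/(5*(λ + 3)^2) -η*exp(-3*η)/5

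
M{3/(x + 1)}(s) 3 * pi * csc(pi * s)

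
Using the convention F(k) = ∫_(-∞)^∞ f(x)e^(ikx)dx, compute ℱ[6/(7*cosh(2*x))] 3*pi/(7*cosh(pi*k/4))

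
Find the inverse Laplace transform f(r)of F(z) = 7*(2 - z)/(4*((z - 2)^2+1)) -7*exp(2*r)*cos(r)/4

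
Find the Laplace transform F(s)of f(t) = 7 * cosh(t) 7 * s/(s^2 - 1)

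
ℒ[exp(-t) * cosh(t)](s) (s+1)/(s * (s+2))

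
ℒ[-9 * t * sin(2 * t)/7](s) -36 * s/(7 * (s^2+4)^2)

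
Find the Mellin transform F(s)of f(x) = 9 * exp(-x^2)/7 9 * gamma(s/2)/14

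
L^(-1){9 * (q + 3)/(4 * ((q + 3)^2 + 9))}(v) 9 * exp(-3 * v) * cos(3 * v)/4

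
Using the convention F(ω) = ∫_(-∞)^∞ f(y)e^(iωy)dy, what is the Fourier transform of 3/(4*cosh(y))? 3*pi/(4*cosh(pi*ω/2))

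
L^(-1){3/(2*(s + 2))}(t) 3*exp(-2*t)/2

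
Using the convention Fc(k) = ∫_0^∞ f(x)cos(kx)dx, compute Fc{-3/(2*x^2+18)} -pi*exp(-3*k)/4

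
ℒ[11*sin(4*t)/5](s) 44/(5*(s^2 + 16))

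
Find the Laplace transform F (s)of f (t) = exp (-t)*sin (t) 1/ ( (s+1)^2+1)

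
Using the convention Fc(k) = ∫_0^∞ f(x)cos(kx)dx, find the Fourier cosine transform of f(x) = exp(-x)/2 1/(2*(k^2 + 1))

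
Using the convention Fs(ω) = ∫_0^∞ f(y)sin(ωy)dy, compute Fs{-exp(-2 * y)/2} -ω/(2 * ω^2 + 8)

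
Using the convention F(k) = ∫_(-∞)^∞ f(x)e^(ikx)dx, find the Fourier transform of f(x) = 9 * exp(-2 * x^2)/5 9 * sqrt(2) * sqrt(pi) * exp(-k^2/8)/10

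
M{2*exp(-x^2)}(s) gamma(s/2)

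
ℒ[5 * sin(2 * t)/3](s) 10/(3 * (s^2 + 4))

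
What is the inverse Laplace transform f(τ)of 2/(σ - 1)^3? τ^2 * exp(τ)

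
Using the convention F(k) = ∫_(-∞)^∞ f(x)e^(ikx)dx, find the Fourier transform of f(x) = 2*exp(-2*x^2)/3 sqrt(2)*sqrt(pi)*exp(-k^2/8)/3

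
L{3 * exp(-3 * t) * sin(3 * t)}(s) 9/((s+3)^2+9)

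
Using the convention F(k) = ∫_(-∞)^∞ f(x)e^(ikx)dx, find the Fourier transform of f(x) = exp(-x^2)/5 sqrt(pi)*exp(-k^2/4)/5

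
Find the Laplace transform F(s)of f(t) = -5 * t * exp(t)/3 -5/(3 * (s - 1)^2)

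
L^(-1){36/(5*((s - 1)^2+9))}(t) 12*exp(t)*sin(3*t)/5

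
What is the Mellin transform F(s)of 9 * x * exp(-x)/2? 9 * gamma(s + 1)/2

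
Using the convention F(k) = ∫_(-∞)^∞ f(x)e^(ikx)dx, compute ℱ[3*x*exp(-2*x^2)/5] 3*sqrt(2)*I*sqrt(pi)*k*exp(-k^2/8)/40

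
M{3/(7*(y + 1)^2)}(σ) -3*pi*(σ - 1)/(7*sin(pi*σ))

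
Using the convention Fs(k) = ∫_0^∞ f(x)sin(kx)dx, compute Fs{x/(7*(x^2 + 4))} pi*exp(-2*k)/14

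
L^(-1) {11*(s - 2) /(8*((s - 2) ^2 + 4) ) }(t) 11*exp(2*t)*cos(2*t) /8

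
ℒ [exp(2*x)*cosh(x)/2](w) (w - 2)/(2*((w - 2)^2 - 1))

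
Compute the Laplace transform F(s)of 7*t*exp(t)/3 7/(3*(s - 1)^2)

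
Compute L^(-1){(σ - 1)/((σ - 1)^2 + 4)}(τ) exp(τ)*cos(2*τ)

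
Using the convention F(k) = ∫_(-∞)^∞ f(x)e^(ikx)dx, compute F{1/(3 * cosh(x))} pi/(3 * cosh(pi * k/2))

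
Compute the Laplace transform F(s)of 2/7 2/(7 * s)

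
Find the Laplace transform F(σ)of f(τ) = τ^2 2/σ^3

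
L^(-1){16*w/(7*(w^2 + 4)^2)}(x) 4*x*sin(2*x)/7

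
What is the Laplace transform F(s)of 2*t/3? 2/(3*s^2)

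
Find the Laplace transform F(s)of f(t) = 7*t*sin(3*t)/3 14*s/(s^2 + 9)^2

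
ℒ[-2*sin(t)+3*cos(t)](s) 3*s/(s^2+1)-2/(s^2+1)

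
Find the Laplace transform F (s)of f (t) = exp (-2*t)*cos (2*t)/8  (s + 2)/ (8*( (s + 2)^2 + 4))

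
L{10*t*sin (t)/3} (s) 20*s/ (3*(s^2 + 1)^2)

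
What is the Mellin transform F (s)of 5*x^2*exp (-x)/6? 5*gamma (s+2)/6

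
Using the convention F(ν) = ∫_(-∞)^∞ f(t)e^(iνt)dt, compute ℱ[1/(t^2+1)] pi * exp(-Abs(ν))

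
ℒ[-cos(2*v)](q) -q/(q^2 + 4)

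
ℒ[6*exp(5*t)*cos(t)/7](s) 6*(s - 5)/(7*((s - 5)^2 + 1))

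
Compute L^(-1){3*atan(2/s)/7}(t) 3*sin(2*t)/(7*t)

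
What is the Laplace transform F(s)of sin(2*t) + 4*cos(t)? 2/(s^2 + 4) + 4*s/(s^2 + 1)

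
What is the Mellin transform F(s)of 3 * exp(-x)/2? 3 * gamma(s)/2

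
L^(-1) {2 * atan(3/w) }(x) 2 * sin(3 * x) /x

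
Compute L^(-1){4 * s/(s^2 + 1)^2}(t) 2 * t * sin(t)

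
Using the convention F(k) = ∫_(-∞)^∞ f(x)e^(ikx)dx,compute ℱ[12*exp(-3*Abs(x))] 72/(k^2 + 9)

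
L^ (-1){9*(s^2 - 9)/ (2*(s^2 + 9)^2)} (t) 9*t*cos (3*t)/2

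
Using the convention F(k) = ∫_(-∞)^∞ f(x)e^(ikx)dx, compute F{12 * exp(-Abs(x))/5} 24/(5 * (k^2+1))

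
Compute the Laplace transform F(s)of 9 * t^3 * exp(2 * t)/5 54/(5 * (s - 2)^4)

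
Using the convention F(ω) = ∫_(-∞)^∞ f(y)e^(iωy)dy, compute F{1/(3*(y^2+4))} pi*exp(-2*Abs(ω))/6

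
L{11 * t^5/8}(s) 165/s^6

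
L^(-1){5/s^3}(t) 5*t^2/2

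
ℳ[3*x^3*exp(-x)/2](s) 3*gamma(s + 3)/2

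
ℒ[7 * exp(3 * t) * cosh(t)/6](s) 7 * (s - 3)/(6 * ((s - 3)^2 - 1))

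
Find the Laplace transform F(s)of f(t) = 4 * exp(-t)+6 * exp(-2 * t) 6/(s+2)+4/(s+1)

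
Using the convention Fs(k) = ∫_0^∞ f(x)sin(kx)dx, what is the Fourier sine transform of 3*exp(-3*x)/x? 3*atan(k/3)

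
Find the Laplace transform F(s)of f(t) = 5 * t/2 5/(2 * s^2)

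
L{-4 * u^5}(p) -480/p^6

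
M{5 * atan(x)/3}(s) -5 * pi * sec(pi * s/2)/(6 * s)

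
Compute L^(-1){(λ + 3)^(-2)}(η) η * exp(-3 * η)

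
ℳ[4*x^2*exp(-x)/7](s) 4*gamma(s + 2)/7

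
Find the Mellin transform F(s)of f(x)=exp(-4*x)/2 gamma(s)/(2*2^(2*s))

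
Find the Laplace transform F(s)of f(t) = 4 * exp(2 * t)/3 4/(3 * (s - 2))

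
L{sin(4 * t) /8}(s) 1/(2 * (s^2+16) ) 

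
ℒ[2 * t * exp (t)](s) 2/ (s - 1)^2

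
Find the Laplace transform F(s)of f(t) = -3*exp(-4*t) -3/(s + 4)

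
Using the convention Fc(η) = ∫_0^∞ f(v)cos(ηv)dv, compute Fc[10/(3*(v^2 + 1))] 5*pi*exp(-η)/3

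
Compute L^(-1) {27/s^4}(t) 9*t^3/2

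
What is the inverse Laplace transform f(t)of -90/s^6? -3*t^5/4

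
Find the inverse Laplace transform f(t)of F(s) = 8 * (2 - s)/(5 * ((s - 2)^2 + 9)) -8 * exp(2 * t) * cos(3 * t)/5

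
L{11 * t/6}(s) 11/(6 * s^2)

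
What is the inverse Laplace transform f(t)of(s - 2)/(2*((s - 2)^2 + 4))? exp(2*t)*cos(2*t)/2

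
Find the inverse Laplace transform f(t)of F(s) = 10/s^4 5*t^3/3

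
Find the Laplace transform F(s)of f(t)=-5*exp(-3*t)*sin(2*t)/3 -10/(3*(s + 3)^2 + 12)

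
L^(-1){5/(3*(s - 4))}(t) 5*exp(4*t)/3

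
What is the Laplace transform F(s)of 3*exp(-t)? 3/(s + 1)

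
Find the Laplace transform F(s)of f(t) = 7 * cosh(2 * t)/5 7 * s/(5 * (s^2 - 4))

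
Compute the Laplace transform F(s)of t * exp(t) (s - 1)^(-2)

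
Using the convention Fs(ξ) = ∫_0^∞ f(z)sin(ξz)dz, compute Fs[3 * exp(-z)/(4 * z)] 3 * atan(ξ)/4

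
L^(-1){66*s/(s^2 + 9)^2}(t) 11*t*sin(3*t)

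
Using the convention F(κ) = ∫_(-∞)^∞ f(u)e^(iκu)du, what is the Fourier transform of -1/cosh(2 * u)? -pi/(2 * cosh(pi * κ/4))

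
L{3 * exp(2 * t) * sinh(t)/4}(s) 3/(4 * ((s - 2)^2-1))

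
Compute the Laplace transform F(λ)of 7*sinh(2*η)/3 14/(3*(λ^2 - 4))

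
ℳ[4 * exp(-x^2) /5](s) 2 * gamma(s/2) /5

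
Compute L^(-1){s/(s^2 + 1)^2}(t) t*sin(t)/2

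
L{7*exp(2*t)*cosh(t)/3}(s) 7*(s - 2)/(3*((s - 2)^2 - 1))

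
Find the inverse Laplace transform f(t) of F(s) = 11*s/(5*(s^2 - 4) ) 11*cosh(2*t) /5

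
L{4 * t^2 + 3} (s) 8/s^3 + 3/s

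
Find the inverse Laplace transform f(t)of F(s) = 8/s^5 t^4/3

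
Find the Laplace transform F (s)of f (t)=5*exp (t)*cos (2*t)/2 5*(s - 1)/ (2*( (s - 1)^2 + 4))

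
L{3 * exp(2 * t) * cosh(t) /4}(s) 3 * (s - 2) /(4 * ((s - 2) ^2 - 1) ) 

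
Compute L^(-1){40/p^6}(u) u^5/3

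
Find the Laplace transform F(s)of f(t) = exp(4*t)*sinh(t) 1/((s - 4)^2 - 1)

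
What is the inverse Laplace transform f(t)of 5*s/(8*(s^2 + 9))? 5*cos(3*t)/8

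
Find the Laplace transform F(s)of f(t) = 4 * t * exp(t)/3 4/(3 * (s - 1)^2)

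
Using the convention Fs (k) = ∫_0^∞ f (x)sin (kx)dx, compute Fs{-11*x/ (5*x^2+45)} -11*pi*exp (-3*k)/10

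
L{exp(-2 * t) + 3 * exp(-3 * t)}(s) 1/(s + 2) + 3/(s + 3)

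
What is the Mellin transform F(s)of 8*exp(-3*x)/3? 8*gamma(s)/(3*3^s)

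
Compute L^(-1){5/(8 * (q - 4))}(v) 5 * exp(4 * v)/8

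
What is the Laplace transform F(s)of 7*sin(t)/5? 7/(5*(s^2 + 1))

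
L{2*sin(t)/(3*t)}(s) 2*atan(1/s)/3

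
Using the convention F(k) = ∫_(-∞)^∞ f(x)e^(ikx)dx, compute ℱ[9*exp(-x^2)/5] 9*sqrt(pi)*exp(-k^2/4)/5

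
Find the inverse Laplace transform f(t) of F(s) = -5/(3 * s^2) -5 * t/3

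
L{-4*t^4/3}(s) -32/s^5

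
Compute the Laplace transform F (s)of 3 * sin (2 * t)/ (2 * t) 3 * atan (2/s)/2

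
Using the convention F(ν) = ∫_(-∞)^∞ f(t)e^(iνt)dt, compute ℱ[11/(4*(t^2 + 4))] 11*pi*exp(-2*Abs(ν))/8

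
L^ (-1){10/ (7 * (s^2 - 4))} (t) 5 * sinh (2 * t)/7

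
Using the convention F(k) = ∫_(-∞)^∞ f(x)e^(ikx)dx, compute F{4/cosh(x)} 4*pi/cosh(pi*k/2)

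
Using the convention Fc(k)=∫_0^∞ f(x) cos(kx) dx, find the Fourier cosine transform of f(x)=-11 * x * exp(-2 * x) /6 11 * (k^2 - 4) /(6 * (k^2 + 4) ^2) 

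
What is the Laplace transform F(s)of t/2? 1/(2*s^2)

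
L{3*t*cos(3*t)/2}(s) 3*(s^2 - 9)/(2*(s^2+9)^2)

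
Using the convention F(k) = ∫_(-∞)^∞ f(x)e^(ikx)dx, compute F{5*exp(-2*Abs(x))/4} 5/(k^2+4)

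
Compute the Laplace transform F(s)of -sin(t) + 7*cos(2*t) 7*s/(s^2 + 4) - 1/(s^2 + 1)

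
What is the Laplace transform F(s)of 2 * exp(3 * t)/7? 2/(7 * (s - 3))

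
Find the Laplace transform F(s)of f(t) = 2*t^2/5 4/(5*s^3)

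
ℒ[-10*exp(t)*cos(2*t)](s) 10*(1 - s)/((s - 1)^2+4)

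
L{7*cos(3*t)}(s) 7*s/(s^2 + 9)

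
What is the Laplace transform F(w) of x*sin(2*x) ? 4*w/(w^2 + 4) ^2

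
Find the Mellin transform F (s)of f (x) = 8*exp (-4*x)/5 2^ (3 - 2*s)*gamma (s)/5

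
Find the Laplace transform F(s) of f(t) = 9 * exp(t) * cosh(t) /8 9 * (s - 1) /(8 * s * (s - 2) ) 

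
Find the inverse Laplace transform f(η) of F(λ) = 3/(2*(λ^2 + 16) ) 3*sin(4*η) /8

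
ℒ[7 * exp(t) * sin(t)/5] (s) 7/(5 * ((s - 1)^2 + 1))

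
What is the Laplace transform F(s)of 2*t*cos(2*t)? 2*(s^2 - 4)/(s^2+4)^2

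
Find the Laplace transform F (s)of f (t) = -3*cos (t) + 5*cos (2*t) 5*s/ (s^2 + 4) - 3*s/ (s^2 + 1)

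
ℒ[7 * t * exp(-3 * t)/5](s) 7/(5 * (s+3)^2)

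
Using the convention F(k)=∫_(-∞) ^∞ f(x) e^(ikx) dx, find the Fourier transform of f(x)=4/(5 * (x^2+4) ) 2 * pi * exp(-2 * Abs(k) ) /5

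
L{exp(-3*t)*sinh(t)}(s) 1/((s + 3)^2 - 1)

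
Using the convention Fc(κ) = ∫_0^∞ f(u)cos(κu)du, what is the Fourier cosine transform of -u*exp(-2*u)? (κ^2 - 4)/(κ^2 + 4)^2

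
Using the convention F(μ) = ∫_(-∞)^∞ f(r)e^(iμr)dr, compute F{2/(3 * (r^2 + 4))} pi * exp(-2 * Abs(μ))/3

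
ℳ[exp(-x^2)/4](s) gamma(s/2)/8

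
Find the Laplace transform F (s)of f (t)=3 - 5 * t 3/s - 5/s^2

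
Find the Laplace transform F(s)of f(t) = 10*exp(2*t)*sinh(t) 10/((s - 2)^2 - 1)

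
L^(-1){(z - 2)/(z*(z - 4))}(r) exp(2*r)*cosh(2*r)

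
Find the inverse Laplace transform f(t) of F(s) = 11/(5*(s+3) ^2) 11*t*exp(-3*t) /5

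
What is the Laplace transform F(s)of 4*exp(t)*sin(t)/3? 4/(3*((s - 1)^2+1))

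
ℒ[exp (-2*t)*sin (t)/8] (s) 1/ (8*( (s + 2)^2 + 1))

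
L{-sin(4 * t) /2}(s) -2/(s^2 + 16) 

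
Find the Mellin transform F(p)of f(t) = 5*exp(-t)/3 5*gamma(p)/3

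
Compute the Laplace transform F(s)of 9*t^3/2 27/s^4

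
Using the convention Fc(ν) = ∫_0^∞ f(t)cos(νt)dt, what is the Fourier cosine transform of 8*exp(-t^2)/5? 4*sqrt(pi)*exp(-ν^2/4)/5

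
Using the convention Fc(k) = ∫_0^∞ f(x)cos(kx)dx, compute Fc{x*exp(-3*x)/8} (9 - k^2)/(8*(k^2 + 9)^2)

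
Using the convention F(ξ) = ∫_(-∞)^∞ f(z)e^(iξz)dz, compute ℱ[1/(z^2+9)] pi * exp(-3 * Abs(ξ))/3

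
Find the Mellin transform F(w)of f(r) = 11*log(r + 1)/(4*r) -11*pi*csc(pi*w)/(4*w - 4)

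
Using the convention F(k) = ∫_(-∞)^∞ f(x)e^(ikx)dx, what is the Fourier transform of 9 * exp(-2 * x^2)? 9 * sqrt(2) * sqrt(pi) * exp(-k^2/8)/2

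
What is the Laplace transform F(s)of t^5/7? 120/(7 * s^6)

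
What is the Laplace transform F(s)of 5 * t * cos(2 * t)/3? 5 * (s^2 - 4)/(3 * (s^2 + 4)^2)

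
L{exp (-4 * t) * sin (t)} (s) 1/ ( (s + 4)^2 + 1)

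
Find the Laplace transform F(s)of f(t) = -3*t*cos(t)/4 3*(1 - s^2)/(4*(s^2+1)^2)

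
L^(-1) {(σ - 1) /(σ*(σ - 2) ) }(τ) exp(τ)*cosh(τ) 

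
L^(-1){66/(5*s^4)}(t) 11*t^3/5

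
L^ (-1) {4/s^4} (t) 2*t^3/3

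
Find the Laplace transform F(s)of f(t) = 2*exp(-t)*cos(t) 2*(s + 1)/((s + 1)^2 + 1)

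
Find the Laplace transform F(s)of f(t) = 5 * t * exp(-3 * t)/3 5/(3 * (s + 3)^2)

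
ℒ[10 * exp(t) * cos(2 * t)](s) 10 * (s - 1)/((s - 1)^2 + 4)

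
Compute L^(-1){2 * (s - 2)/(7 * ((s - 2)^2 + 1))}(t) 2 * exp(2 * t) * cos(t)/7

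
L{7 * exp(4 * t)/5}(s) 7/(5 * (s - 4))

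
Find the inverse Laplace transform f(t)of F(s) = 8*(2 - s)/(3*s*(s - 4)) -8*exp(2*t)*cosh(2*t)/3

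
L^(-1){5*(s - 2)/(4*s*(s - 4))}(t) 5*exp(2*t)*cosh(2*t)/4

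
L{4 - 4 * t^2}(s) 4/s - 8/s^3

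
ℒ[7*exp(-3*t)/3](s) 7/(3*(s+3))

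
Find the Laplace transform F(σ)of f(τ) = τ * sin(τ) 2 * σ/(σ^2 + 1)^2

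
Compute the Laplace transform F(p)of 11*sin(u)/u 11*atan(1/p)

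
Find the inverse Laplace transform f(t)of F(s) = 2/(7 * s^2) 2 * t/7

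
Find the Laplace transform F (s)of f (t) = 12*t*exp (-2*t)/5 12/ (5*(s + 2)^2)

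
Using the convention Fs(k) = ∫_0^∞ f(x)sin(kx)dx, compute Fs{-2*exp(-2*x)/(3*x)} -2*atan(k/2)/3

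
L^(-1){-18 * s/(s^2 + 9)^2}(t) -3 * t * sin(3 * t)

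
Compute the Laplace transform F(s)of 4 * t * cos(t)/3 4 * (s^2-1)/(3 * (s^2 + 1)^2)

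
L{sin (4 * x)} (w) 4/ (w^2 + 16)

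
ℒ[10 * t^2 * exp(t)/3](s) 20/(3 * (s - 1)^3)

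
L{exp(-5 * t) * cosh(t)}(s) (s+5)/((s+5)^2 - 1)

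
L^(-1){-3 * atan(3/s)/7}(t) -3 * sin(3 * t)/(7 * t)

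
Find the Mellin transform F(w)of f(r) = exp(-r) gamma(w)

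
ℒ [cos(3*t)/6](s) s/(6*(s^2+9))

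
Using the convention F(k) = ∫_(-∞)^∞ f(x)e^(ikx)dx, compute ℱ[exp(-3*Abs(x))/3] 2/(k^2 + 9)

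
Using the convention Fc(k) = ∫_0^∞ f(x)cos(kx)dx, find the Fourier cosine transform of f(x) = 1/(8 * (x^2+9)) pi * exp(-3 * k)/48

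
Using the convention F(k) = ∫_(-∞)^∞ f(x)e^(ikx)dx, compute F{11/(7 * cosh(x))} 11 * pi/(7 * cosh(pi * k/2))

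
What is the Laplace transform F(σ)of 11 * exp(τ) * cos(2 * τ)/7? 11 * (σ - 1)/(7 * ((σ - 1)^2+4))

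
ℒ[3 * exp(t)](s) 3/(s - 1)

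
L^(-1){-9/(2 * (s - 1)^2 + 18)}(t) -3 * exp(t) * sin(3 * t)/2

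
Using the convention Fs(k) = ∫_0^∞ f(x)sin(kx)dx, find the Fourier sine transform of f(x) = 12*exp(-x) 12*k/(k^2 + 1)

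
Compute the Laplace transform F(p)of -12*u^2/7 -24/(7*p^3)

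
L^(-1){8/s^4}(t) 4 * t^3/3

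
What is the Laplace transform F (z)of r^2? 2/z^3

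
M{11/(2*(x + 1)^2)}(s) -11*pi*(s - 1)/(2*sin(pi*s))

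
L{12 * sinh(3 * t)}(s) 36/(s^2 - 9)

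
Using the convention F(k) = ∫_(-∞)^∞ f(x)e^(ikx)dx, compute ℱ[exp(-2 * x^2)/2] sqrt(2) * sqrt(pi) * exp(-k^2/8)/4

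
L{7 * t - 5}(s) 7/s^2-5/s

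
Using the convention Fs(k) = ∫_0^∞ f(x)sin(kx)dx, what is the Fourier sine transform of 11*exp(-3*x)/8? 11*k/(8*(k^2+9))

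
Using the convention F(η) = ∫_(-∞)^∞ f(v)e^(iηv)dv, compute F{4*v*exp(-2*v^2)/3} sqrt(2)*I*sqrt(pi)*η*exp(-η^2/8)/6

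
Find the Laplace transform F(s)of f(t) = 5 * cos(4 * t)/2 5 * s/(2 * (s^2 + 16))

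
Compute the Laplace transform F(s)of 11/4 11/(4*s)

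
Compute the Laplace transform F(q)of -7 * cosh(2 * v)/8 -7 * q/(8 * q^2 - 32)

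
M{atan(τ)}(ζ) -pi * sec(pi * ζ/2)/(2 * ζ)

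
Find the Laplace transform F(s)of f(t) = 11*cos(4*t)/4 11*s/(4*(s^2+16))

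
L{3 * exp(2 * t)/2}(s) 3/(2 * (s - 2))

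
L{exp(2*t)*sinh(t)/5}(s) 1/(5*((s - 2)^2 - 1))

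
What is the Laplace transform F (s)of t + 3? 3/s + s^ (-2)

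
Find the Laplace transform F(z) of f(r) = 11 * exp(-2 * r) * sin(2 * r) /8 11/(4 * ((z + 2) ^2 + 4) ) 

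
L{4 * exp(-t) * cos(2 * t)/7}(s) 4 * (s + 1)/(7 * ((s + 1)^2 + 4))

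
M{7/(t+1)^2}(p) -7 * pi * (p - 1)/sin(pi * p)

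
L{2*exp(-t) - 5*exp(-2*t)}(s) 2/(s + 1) - 5/(s + 2)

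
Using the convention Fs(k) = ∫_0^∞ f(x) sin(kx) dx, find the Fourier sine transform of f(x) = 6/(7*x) 3*pi/7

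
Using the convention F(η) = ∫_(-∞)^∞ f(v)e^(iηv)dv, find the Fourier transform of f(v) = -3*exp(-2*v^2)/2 -3*sqrt(2)*sqrt(pi)*exp(-η^2/8)/4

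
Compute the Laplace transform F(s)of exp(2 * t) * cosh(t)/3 (s - 2)/(3 * ((s - 2)^2 - 1))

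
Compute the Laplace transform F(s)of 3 3/s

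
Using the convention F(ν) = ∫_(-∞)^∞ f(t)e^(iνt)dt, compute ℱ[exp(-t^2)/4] sqrt(pi)*exp(-ν^2/4)/4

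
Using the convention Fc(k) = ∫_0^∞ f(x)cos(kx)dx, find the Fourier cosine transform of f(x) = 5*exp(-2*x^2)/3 5*sqrt(2)*sqrt(pi)*exp(-k^2/8)/12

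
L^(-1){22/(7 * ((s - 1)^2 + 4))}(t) 11 * exp(t) * sin(2 * t)/7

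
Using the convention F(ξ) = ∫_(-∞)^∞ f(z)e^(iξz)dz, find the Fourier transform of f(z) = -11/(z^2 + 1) -11*pi*exp(-Abs(ξ))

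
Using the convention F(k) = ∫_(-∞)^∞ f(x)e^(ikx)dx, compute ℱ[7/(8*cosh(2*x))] 7*pi/(16*cosh(pi*k/4))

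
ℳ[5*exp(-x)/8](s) 5*gamma(s)/8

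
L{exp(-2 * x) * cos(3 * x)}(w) (w + 2)/((w + 2)^2 + 9)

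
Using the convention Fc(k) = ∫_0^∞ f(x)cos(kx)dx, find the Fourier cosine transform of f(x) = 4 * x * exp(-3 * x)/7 4 * (9 - k^2)/(7 * (k^2 + 9)^2)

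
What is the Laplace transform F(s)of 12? 12/s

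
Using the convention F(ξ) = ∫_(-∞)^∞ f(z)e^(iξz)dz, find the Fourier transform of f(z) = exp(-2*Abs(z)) 4/(ξ^2 + 4)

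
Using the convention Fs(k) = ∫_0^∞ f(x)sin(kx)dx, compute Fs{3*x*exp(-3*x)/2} 9*k/(k^2 + 9)^2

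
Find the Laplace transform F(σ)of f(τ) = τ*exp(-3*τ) (σ + 3)^(-2)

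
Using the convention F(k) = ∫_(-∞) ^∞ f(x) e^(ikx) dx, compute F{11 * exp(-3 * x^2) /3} 11 * sqrt(3) * sqrt(pi) * exp(-k^2/12) /9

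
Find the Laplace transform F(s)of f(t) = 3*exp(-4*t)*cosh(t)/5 3*(s + 4)/(5*((s + 4)^2 - 1))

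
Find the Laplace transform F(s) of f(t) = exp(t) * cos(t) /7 (s - 1) /(7 * ((s - 1) ^2+1) ) 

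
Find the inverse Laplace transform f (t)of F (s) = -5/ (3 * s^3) -5 * t^2/6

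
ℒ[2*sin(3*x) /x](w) 2*atan(3/w) 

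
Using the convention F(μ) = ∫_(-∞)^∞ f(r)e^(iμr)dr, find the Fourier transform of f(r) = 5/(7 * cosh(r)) 5 * pi/(7 * cosh(pi * μ/2))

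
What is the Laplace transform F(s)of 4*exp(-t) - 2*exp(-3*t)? 4/(s+1) - 2/(s+3)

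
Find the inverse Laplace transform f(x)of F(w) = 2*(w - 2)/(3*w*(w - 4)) 2*exp(2*x)*cosh(2*x)/3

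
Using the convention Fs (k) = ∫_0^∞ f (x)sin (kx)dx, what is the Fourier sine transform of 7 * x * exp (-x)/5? 14 * k/ (5 * (k^2 + 1)^2)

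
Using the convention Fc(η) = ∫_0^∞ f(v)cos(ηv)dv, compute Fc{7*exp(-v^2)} 7*sqrt(pi)*exp(-η^2/4)/2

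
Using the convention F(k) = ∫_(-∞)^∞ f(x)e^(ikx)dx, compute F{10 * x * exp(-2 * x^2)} 5 * sqrt(2) * I * sqrt(pi) * k * exp(-k^2/8)/4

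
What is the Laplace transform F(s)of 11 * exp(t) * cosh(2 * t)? 11 * (s - 1)/((s - 1)^2 - 4)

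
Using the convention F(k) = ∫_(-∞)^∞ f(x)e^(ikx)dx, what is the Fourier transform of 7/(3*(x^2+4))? 7*pi*exp(-2*Abs(k))/6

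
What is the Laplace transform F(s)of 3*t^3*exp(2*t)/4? 9/(2*(s - 2)^4)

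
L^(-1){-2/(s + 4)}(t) -2*exp(-4*t)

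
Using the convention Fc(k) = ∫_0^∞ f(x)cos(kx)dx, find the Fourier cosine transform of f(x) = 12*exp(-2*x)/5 24/(5*(k^2 + 4))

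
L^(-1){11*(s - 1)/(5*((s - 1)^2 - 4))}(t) 11*exp(t)*cosh(2*t)/5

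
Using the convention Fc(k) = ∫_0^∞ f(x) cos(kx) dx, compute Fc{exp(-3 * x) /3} 1/(k^2 + 9) 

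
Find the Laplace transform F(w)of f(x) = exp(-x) 1/(w + 1)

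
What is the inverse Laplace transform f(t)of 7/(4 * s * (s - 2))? 7 * exp(t) * sinh(t)/4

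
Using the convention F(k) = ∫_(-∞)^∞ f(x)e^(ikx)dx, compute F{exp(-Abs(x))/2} 1/(k^2 + 1)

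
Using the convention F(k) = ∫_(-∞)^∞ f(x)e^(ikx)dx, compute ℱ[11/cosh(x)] 11 * pi/cosh(pi * k/2)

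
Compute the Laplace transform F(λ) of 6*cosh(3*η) 6*λ/(λ^2 - 9) 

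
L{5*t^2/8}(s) 5/(4*s^3)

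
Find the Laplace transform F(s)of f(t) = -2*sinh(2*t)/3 -4/(3*s^2 - 12)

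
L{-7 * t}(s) -7/s^2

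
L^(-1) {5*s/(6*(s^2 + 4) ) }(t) 5*cos(2*t) /6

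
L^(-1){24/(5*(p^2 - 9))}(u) 8*sinh(3*u)/5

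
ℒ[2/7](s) 2/(7*s)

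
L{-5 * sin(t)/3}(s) -5/(3 * s^2 + 3)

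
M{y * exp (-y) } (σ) gamma (σ + 1) 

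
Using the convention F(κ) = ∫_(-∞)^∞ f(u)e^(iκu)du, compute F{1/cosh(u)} pi/cosh(pi*κ/2)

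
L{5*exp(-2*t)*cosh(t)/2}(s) 5*(s + 2)/(2*((s + 2)^2 - 1))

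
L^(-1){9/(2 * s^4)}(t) 3 * t^3/4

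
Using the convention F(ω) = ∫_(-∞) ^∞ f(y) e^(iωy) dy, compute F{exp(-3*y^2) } sqrt(3)*sqrt(pi)*exp(-ω^2/12) /3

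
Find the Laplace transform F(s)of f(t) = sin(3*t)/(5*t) atan(3/s)/5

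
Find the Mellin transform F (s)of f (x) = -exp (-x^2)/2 -gamma (s/2)/4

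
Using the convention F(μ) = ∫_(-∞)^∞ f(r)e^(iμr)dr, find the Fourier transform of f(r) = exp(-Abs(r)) 2/(μ^2 + 1)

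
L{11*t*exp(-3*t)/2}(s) 11/(2*(s + 3)^2)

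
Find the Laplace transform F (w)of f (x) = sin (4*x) 4/ (w^2 + 16)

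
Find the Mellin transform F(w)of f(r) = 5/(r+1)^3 5*pi*(w - 2)*(w - 1)/(2*sin(pi*w))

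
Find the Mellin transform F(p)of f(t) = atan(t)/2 -pi*sec(pi*p/2)/(4*p)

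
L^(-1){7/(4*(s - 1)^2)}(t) 7*t*exp(t)/4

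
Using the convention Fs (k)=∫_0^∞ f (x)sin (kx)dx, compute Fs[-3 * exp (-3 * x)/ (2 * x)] -3 * atan (k/3)/2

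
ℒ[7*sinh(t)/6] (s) 7/(6*(s^2-1))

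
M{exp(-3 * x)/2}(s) gamma(s)/(2 * 3^s)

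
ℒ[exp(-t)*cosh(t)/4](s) (s+1)/(4*s*(s+2))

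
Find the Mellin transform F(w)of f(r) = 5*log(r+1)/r -5*pi*csc(pi*w)/(w - 1)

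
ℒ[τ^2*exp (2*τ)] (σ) 2/ (σ - 2)^3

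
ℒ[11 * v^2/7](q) 22/(7 * q^3)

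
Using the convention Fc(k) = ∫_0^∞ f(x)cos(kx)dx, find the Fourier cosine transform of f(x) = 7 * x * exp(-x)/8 7 * (1 - k^2)/(8 * (k^2 + 1)^2)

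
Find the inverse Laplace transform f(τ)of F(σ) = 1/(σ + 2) exp(-2*τ)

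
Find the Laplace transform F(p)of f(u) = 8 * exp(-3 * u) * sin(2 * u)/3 16/(3 * ((p + 3)^2 + 4))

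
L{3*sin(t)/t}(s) 3*atan(1/s)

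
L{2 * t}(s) 2/s^2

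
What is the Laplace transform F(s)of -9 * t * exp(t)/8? -9/(8 * (s - 1)^2)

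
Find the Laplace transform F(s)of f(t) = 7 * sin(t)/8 7/(8 * (s^2 + 1))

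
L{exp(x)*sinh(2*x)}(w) 2/((w - 1)^2 - 4)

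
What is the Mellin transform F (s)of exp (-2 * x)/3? gamma (s)/ (3 * 2^s)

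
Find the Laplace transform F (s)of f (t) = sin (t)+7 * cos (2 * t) 7 * s/ (s^2+4)+1/ (s^2+1)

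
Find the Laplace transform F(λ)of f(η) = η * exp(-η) (λ + 1)^(-2)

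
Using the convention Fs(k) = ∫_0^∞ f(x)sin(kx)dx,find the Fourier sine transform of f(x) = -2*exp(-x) -2*k/(k^2 + 1)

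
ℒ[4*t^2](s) 8/s^3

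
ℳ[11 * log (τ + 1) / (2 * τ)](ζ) -11 * pi * csc (pi * ζ) / (2 * ζ - 2) 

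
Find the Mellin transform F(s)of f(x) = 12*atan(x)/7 -6*pi*sec(pi*s/2)/(7*s)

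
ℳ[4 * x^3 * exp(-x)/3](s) 4 * gamma(s + 3)/3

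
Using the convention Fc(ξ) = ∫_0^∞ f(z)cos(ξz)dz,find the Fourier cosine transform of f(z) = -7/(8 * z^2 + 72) -7 * pi * exp(-3 * ξ)/48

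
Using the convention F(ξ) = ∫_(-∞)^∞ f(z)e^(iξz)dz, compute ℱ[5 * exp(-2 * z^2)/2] 5 * sqrt(2) * sqrt(pi) * exp(-ξ^2/8)/4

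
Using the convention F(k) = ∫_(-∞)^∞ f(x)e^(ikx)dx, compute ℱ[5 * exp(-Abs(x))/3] 10/(3 * (k^2 + 1))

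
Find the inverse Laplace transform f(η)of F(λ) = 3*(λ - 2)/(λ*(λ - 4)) 3*exp(2*η)*cosh(2*η)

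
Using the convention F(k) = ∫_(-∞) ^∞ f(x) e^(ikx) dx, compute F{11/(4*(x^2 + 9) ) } 11*pi*exp(-3*Abs(k) ) /12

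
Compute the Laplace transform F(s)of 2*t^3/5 12/(5*s^4)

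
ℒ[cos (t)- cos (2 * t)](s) s/ (s^2 + 1)- s/ (s^2 + 4)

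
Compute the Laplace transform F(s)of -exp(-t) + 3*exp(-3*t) 3/(s + 3) - 1/(s + 1)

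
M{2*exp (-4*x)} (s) 2^ (1 - 2*s)*gamma (s)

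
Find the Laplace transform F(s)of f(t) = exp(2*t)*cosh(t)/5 (s - 2)/(5*((s - 2)^2 - 1))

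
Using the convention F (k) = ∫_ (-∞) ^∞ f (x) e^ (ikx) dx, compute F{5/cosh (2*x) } 5*pi/ (2*cosh (pi*k/4) ) 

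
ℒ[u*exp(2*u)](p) (p - 2)^(-2)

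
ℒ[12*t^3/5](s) 72/(5*s^4) 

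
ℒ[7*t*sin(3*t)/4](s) 21*s/(2*(s^2+9)^2)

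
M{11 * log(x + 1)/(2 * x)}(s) -11 * pi * csc(pi * s)/(2 * s - 2)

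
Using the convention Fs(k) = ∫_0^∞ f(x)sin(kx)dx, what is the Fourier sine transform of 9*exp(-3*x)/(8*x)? 9*atan(k/3)/8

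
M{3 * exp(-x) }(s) 3 * gamma(s) 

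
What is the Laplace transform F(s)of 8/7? 8/(7*s)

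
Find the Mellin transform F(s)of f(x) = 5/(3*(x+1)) 5*pi*csc(pi*s)/3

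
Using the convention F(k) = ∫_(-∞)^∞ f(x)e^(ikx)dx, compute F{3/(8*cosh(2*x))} 3*pi/(16*cosh(pi*k/4))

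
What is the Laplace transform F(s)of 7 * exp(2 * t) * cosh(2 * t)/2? 7 * (s - 2)/(2 * s * (s - 4))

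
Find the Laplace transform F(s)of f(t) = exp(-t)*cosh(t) (s+1)/(s*(s+2))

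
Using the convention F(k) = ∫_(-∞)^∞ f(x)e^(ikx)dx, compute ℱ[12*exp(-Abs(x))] 24/(k^2 + 1)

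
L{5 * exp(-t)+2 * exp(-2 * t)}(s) 2/(s+2)+5/(s+1)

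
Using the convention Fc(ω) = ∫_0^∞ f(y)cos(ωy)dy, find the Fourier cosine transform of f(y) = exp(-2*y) 2/(ω^2 + 4)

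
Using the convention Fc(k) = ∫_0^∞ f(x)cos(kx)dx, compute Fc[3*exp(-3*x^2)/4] sqrt(3)*sqrt(pi)*exp(-k^2/12)/8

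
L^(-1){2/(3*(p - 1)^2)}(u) 2*u*exp(u)/3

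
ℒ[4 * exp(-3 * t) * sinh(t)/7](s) 4/(7 * ((s + 3)^2 - 1))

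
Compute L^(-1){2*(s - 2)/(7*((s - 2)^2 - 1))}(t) 2*exp(2*t)*cosh(t)/7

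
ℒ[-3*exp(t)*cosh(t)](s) 3*(1 - s)/(s*(s - 2))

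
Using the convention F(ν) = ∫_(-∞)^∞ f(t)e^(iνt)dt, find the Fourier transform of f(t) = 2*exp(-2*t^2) sqrt(2)*sqrt(pi)*exp(-ν^2/8)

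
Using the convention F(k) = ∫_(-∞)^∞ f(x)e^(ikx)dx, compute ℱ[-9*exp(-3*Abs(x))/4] -27/(2*k^2 + 18)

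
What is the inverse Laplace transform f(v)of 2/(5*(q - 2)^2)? 2*v*exp(2*v)/5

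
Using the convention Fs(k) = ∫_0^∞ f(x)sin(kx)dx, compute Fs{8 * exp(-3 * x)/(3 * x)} 8 * atan(k/3)/3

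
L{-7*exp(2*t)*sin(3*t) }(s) -21/((s - 2) ^2 + 9) 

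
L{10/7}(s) 10/(7 * s)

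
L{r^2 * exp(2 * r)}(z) 2/(z - 2)^3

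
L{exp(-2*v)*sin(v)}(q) 1/((q + 2)^2 + 1)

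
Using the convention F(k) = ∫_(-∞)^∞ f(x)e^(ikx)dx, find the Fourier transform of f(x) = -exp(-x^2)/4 -sqrt(pi) * exp(-k^2/4)/4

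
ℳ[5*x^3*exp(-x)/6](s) 5*gamma(s + 3)/6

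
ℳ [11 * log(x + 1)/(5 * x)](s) -11 * pi * csc(pi * s)/(5 * s - 5)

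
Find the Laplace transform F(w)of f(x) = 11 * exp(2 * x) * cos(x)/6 11 * (w - 2)/(6 * ((w - 2)^2 + 1))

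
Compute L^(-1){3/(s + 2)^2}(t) 3*t*exp(-2*t)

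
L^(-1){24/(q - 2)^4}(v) 4 * v^3 * exp(2 * v)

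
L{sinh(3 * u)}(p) 3/(p^2-9)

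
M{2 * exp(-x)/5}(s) 2 * gamma(s)/5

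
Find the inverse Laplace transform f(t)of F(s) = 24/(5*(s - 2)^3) 12*t^2*exp(2*t)/5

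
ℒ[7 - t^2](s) 7/s - 2/s^3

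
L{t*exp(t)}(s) (s - 1)^(-2)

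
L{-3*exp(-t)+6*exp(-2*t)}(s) 6/(s+2) - 3/(s+1)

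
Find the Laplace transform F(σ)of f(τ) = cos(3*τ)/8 σ/(8*(σ^2 + 9))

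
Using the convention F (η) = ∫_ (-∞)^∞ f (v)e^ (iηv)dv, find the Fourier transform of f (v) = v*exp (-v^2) I*sqrt (pi)*η*exp (-η^2/4)/2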